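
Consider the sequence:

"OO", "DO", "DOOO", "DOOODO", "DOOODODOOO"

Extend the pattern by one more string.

From term 3 onward, concatenate the last term with the second-to-last: DO·OO = DOOO, DOOO·DO = DOOODO, …
So term 6 is DOOODODOOO·DOOODO.

DOOODODOOODOOODO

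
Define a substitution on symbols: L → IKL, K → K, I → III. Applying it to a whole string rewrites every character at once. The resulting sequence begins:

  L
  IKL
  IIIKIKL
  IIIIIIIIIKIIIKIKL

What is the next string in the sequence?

Replace each of the 17 characters of IIIIIIIIIKIIIKIKL in place — III III III III III III III III III K III III III K III K IKL — and concatenate.

IIIIIIIIIIIIIIIIIIIIIIIIIIIKIIIIIIIIIKIIIKIKL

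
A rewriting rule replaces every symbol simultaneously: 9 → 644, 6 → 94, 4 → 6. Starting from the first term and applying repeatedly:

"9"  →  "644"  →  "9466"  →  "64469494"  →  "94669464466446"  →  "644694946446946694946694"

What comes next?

Replace each of the 24 characters of 644694946446946694946694 in place — 94 6 6 94 644 6 644 6 94 6 6 94 644 6 94 94 644 6 644 6 94 94 644 6 — and concatenate.

94669464466446946694644694946446644694946446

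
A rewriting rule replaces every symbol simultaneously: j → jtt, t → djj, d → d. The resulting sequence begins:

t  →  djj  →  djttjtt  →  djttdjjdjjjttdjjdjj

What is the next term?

Replace each of the 19 characters of djttdjjdjjjttdjjdjj in place — d jtt djj djj d jtt jtt d jtt jtt jtt djj djj d jtt jtt d jtt jtt — and concatenate.

djttdjjdjjdjttjttdjttjttjttdjjdjjdjttjttdjttjtt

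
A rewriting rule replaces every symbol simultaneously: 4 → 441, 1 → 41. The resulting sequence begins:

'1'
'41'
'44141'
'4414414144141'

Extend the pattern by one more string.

4414414144144141441414414414144141

φ(4414414144141) expands symbol-by-symbol to 441 441 41 441 441 41 441 41 441 441 41 441 41; joining the 13 pieces gives the next term.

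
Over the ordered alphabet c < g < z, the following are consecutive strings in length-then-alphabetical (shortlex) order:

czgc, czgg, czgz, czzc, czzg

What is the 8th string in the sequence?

gccg

Stepping forward 3 times from czzg: czzg → czzz → gccc, then the target.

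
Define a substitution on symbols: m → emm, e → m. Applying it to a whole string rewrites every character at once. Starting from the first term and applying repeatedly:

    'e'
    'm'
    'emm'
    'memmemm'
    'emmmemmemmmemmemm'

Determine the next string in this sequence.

Rewriting the 17 symbols of emmmemmemmmemmemm one by one yields m emm emm emm m emm emm m emm emm emm m emm emm m emm emm; concatenated:

memmemmemmmemmemmmemmemmemmmemmemmmemmemm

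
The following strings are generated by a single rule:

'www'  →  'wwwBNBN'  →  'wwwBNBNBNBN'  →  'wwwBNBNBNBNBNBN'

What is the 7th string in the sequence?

wwwBNBNBNBNBNBNBNBNBNBNBNBN

Every step adds BNBN to the end: s(k+1) = s(k)·BNBN.
From wwwBNBNBNBNBNBN, 3 further steps: wwwBNBNBNBNBNBN → wwwBNBNBNBNBNBNBNBN → wwwBNBNBNBNBNBNBNBNBNBN → (answer).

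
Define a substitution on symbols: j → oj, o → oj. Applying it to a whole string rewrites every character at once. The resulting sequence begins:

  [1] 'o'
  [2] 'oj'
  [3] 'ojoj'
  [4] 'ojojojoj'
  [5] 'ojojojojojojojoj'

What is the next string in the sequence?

Rewriting the 16 symbols of ojojojojojojojoj one by one yields oj oj oj oj oj oj oj oj oj oj oj oj oj oj oj oj; concatenated:

ojojojojojojojojojojojojojojojoj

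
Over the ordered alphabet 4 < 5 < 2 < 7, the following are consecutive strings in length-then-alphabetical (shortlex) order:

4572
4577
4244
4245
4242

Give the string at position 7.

Continuing the enumeration 2 steps past 4242: 4242 → 4247 → (answer).

4254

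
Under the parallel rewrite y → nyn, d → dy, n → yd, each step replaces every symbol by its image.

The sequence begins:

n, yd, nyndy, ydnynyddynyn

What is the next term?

Rewriting each symbol of ydnynyddynyn: y→nyn, d→dy, n→yd, y→nyn, n→yd, y→nyn, d→dy, d→dy, y→nyn, n→yd, y→nyn, n→yd, which concatenates to nyn dy yd nyn yd nyn dy dy nyn yd nyn yd.

nyndyydnynydnyndydynynydnynyd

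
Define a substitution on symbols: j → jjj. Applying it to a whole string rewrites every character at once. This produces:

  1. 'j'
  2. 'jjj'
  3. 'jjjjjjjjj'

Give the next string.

jjjjjjjjjjjjjjjjjjjjjjjjjjj

Rewriting each symbol of jjjjjjjjj: j→jjj, j→jjj, j→jjj, j→jjj, j→jjj, j→jjj, j→jjj, j→jjj, j→jjj, which concatenates to jjj jjj jjj jjj jjj jjj jjj jjj jjj.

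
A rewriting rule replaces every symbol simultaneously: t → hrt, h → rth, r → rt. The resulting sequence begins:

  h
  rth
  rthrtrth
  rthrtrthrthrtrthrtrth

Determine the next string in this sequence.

Applying the rule to each of the 21 symbols of rthrtrthrthrtrthrtrth gives the pieces rt hrt rth rt hrt rt hrt rth rt hrt rth rt hrt rt hrt rth rt hrt rt hrt rth, which concatenate to the answer.

rthrtrthrthrtrthrtrthrthrtrthrthrtrthrtrthrthrtrthrtrth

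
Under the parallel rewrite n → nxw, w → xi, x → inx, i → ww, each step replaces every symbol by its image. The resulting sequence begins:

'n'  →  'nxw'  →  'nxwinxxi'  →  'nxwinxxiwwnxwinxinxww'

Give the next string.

Applying the rule to each of the 21 symbols of nxwinxxiwwnxwinxinxww gives the pieces nxw inx xi ww nxw inx inx ww xi xi nxw inx xi ww nxw inx ww nxw inx xi xi, which concatenate to the answer.

nxwinxxiwwnxwinxinxwwxixinxwinxxiwwnxwinxwwnxwinxxixi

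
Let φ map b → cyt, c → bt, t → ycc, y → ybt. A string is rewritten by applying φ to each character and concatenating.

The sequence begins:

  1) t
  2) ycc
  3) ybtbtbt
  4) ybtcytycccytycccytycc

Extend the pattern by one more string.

Rewriting the 21 symbols of ybtcytycccytycccytycc one by one yields ybt cyt ycc bt ybt ycc ybt bt bt bt ybt ycc ybt bt bt bt ybt ycc ybt bt bt; concatenated:

ybtcytyccbtybtyccybtbtbtbtybtyccybtbtbtbtybtyccybtbtbt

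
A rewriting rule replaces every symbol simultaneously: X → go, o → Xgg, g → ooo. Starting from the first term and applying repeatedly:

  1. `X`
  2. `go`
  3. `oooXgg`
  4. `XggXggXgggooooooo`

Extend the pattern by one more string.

φ(XggXggXgggooooooo) expands symbol-by-symbol to go ooo ooo go ooo ooo go ooo ooo ooo Xgg Xgg Xgg Xgg Xgg Xgg Xgg; joining the 17 pieces gives the next term.

gooooooogooooooogooooooooooXggXggXggXggXggXggXgg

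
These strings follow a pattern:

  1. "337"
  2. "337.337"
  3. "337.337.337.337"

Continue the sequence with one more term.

337.337.337.337.337.337.337.337

Each string is two copies of the previous one joined by '.'.
So the next term is two copies of 337.337.337.337 with '.' between the halves.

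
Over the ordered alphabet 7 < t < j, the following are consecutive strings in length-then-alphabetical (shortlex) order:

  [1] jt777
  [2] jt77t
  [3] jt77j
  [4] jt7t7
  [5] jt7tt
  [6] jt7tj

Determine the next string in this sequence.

Find the rightmost character of jt7tj below j, bump it to the next letter, and reset everything to its right to 7.

jt7j7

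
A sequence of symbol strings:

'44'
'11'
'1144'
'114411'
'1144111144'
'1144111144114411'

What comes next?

11441111441144111144111144

Each term (from the third on) is the previous term followed by the one before it: term 3 = 11·44 = 1144.
So term 7 is 1144111144114411·1144111144.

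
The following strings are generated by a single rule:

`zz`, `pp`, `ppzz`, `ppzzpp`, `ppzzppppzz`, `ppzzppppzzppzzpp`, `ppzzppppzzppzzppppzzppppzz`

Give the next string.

Each term (from the third on) is the previous term followed by the one before it: term 3 = pp·zz = ppzz.
Continuing: ppzzppppzzppzzppppzzppppzz · ppzzppppzzppzzpp gives term 8.

ppzzppppzzppzzppppzzppppzzppzzppppzzppzzpp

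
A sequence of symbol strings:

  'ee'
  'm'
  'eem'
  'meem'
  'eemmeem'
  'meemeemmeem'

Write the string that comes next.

eemmeemmeemeemmeem

From term 3 onward, concatenate the second-to-last term with the last: ee·m = eem, m·eem = meem, …
Continuing: eemmeem · meemeemmeem gives term 7.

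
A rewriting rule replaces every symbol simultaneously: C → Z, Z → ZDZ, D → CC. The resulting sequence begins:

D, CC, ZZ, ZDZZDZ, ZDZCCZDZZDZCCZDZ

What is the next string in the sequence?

Rewriting the 16 symbols of ZDZCCZDZZDZCCZDZ one by one yields ZDZ CC ZDZ Z Z ZDZ CC ZDZ ZDZ CC ZDZ Z Z ZDZ CC ZDZ; concatenated:

ZDZCCZDZZZZDZCCZDZZDZCCZDZZZZDZCCZDZ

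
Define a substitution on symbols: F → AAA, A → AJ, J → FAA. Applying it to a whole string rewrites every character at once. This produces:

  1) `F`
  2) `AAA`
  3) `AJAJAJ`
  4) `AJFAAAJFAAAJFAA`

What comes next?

φ(AJFAAAJFAAAJFAA) expands symbol-by-symbol to AJ FAA AAA AJ AJ AJ FAA AAA AJ AJ AJ FAA AAA AJ AJ; joining the 15 pieces gives the next term.

AJFAAAAAAJAJAJFAAAAAAJAJAJFAAAAAAJAJ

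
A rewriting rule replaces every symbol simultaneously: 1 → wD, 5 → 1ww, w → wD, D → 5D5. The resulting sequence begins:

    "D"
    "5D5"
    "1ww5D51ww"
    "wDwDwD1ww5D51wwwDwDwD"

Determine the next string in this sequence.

wD5D5wD5D5wD5D5wDwDwD1ww5D51wwwDwDwDwD5D5wD5D5wD5D5

Replace each of the 21 characters of wDwDwD1ww5D51wwwDwDwD in place — wD 5D5 wD 5D5 wD 5D5 wD wD wD 1ww 5D5 1ww wD wD wD wD 5D5 wD 5D5 wD 5D5 — and concatenate.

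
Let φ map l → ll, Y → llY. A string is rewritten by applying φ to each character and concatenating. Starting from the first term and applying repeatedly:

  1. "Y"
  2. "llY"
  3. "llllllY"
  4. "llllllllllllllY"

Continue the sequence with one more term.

llllllllllllllllllllllllllllllY

Applying the rule to each of the 15 symbols of llllllllllllllY gives the pieces ll ll ll ll ll ll ll ll ll ll ll ll ll ll llY, which concatenate to the answer.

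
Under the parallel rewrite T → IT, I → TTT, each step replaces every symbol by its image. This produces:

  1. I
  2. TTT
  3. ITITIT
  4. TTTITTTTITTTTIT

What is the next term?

ITITITTTTITITITITTTTITITITITTTTIT

φ(TTTITTTTITTTTIT) expands symbol-by-symbol to IT IT IT TTT IT IT IT IT TTT IT IT IT IT TTT IT; joining the 15 pieces gives the next term.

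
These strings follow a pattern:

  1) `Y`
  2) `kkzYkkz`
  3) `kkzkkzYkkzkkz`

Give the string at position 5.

kkzkkzkkzkkzYkkzkkzkkzkkz

Every step adds kkz to the front and kkz to the end of the previous string.
From kkzkkzYkkzkkz, 2 further steps: kkzkkzYkkzkkz → kkzkkzkkzYkkzkkzkkz → (answer).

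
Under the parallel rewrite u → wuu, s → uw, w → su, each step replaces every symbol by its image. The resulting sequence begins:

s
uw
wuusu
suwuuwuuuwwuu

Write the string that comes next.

uwwuusuwuuwuusuwuuwuuwuususuwuuwuu

Replace each of the 13 characters of suwuuwuuuwwuu in place — uw wuu su wuu wuu su wuu wuu wuu su su wuu wuu — and concatenate.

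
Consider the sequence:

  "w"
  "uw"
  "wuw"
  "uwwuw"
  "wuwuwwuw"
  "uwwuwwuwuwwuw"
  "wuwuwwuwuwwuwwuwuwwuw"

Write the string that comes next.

uwwuwwuwuwwuwwuwuwwuwuwwuwwuwuwwuw

This is a Fibonacci-style word recurrence s(k) = s(k−2)·s(k−1): e.g. w·uw = wuw.
So term 8 is uwwuwwuwuwwuw·wuwuwwuwuwwuwwuwuwwuw.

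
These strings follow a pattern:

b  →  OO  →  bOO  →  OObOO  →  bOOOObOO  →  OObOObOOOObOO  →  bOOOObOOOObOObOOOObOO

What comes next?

OObOObOOOObOObOOOObOOOObOObOOOObOO

From term 3 onward, concatenate the second-to-last term with the last: b·OO = bOO, OO·bOO = OObOO, …
The next term joins OObOObOOOObOO and bOOOObOOOObOObOOOObOO.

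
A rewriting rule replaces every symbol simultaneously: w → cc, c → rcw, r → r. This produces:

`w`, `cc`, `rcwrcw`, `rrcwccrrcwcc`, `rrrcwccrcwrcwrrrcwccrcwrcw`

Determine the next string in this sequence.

Applying the rule to each of the 26 symbols of rrrcwccrcwrcwrrrcwccrcwrcw gives the pieces r r r rcw cc rcw rcw r rcw cc r rcw cc r r r rcw cc rcw rcw r rcw cc r rcw cc, which concatenate to the answer.

rrrrcwccrcwrcwrrcwccrrcwccrrrrcwccrcwrcwrrcwccrrcwcc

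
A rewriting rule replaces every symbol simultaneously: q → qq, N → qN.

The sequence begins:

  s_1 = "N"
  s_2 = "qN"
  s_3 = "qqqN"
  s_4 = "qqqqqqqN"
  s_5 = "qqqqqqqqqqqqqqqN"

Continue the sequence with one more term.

Applying the rule to each of the 16 symbols of qqqqqqqqqqqqqqqN gives the pieces qq qq qq qq qq qq qq qq qq qq qq qq qq qq qq qN, which concatenate to the answer.

qqqqqqqqqqqqqqqqqqqqqqqqqqqqqqqN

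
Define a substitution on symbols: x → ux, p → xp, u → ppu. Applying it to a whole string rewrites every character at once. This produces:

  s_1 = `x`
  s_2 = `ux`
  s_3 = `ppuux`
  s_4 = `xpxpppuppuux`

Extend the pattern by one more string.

Rewriting each symbol of xpxpppuppuux: x→ux, p→xp, x→ux, p→xp, p→xp, p→xp, u→ppu, p→xp, p→xp, u→ppu, u→ppu, x→ux, which concatenates to ux xp ux xp xp xp ppu xp xp ppu ppu ux.

uxxpuxxpxpxpppuxpxpppuppuux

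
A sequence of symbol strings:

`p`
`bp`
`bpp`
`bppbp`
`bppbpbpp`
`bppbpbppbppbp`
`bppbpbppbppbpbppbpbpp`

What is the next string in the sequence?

bppbpbppbppbpbppbpbppbppbpbppbppbp

From term 3 onward, concatenate the last term with the second-to-last: bp·p = bpp, bpp·bp = bppbp, …
The next term joins bppbpbppbppbpbppbpbpp and bppbpbppbppbp.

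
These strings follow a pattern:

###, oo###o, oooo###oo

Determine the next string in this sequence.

oooooo###ooo

Each term wraps the previous one in oo on the left and o on the right.
One more step from oooo###oo gives the answer.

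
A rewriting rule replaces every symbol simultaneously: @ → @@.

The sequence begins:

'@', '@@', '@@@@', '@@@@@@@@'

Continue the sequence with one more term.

Expanding @@@@@@@@: @→@@, @→@@, @→@@, @→@@, @→@@, @→@@, @→@@, @→@@. Concatenated: @@ @@ @@ @@ @@ @@ @@ @@.

@@@@@@@@@@@@@@@@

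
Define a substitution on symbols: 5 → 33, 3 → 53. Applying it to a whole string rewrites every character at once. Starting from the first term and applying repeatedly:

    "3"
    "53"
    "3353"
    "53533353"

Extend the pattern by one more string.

Apply φ to 53533353 symbol by symbol: 5→33, 3→53, 5→33, 3→53, 3→53, 3→53, 5→33, 3→53; joined: 33 53 33 53 53 53 33 53.

3353335353533353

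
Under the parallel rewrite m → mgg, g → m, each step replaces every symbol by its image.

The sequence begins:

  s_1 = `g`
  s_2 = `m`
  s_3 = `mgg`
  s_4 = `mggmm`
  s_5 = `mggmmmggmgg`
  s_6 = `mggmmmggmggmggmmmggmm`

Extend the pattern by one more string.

Rewriting the 21 symbols of mggmmmggmggmggmmmggmm one by one yields mgg m m mgg mgg mgg m m mgg m m mgg m m mgg mgg mgg m m mgg mgg; concatenated:

mggmmmggmggmggmmmggmmmggmmmggmggmggmmmggmgg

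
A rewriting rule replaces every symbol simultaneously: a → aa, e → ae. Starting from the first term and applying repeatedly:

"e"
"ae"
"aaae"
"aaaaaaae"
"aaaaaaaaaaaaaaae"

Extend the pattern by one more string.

Rewriting the 16 symbols of aaaaaaaaaaaaaaae one by one yields aa aa aa aa aa aa aa aa aa aa aa aa aa aa aa ae; concatenated:

aaaaaaaaaaaaaaaaaaaaaaaaaaaaaaae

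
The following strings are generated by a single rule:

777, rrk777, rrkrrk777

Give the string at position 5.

Every step adds rrk at the front: s(k+1) = rrk·s(k).
From rrkrrk777, 2 further steps: rrkrrk777 → rrkrrkrrk777 → (answer).

rrkrrkrrkrrk777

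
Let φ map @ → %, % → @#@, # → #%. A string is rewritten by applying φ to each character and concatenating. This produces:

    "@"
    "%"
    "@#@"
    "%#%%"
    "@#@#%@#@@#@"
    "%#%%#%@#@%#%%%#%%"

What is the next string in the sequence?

φ(%#%%#%@#@%#%%%#%%) expands symbol-by-symbol to @#@ #% @#@ @#@ #% @#@ % #% % @#@ #% @#@ @#@ @#@ #% @#@ @#@; joining the 17 pieces gives the next term.

@#@#%@#@@#@#%@#@%#%%@#@#%@#@@#@@#@#%@#@@#@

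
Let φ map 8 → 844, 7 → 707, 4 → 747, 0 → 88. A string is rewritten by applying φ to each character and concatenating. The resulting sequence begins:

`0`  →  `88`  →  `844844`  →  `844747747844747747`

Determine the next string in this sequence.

844747747707747707707747707844747747707747707707747707

φ(844747747844747747) expands symbol-by-symbol to 844 747 747 707 747 707 707 747 707 844 747 747 707 747 707 707 747 707; joining the 18 pieces gives the next term.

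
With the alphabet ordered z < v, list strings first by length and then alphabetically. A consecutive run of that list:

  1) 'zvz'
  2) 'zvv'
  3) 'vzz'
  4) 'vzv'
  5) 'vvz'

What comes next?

The successor of vvz increments the rightmost position that isn't already v and resets every position after it to z.

vvv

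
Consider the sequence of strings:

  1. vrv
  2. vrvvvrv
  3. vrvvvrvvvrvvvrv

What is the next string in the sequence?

vrvvvrvvvrvvvrvvvrvvvrvvvrvvvrv

Every step duplicates the string with 'v' between the halves.
So the next term is two copies of vrvvvrvvvrvvvrv with 'v' between the halves.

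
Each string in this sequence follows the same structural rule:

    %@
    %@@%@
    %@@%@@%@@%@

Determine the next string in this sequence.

s(k+1) = s(k)·@·s(k) — each term doubles the last with '@' between the halves.
Doubling %@@%@@%@@%@ with '@' between the halves:

%@@%@@%@@%@@%@@%@@%@@%@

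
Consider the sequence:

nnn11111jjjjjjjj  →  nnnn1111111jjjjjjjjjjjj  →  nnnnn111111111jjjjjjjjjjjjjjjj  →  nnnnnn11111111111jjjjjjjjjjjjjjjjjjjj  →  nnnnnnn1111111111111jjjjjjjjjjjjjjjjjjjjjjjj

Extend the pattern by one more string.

Term n consists of n+1 n's, followed by 2n+1 1's, followed by 4n j's, where the shown terms are n = 2, 3, 4, 5, 6.
At n = 7 the blocks have lengths 8, 15, 28.

nnnnnnnn111111111111111jjjjjjjjjjjjjjjjjjjjjjjjjjjj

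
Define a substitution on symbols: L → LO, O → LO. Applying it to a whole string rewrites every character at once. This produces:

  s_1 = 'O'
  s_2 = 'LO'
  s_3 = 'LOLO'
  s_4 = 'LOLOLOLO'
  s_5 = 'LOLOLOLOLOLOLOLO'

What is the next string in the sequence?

φ(LOLOLOLOLOLOLOLO) expands symbol-by-symbol to LO LO LO LO LO LO LO LO LO LO LO LO LO LO LO LO; joining the 16 pieces gives the next term.

LOLOLOLOLOLOLOLOLOLOLOLOLOLOLOLO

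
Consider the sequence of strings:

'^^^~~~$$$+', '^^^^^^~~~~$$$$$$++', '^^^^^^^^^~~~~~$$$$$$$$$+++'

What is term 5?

^^^^^^^^^^^^^^^~~~~~~~$$$$$$$$$$$$$$$+++++

Term n consists of 3n ^'s, followed by n+2 ~'s, followed by 3n $'s, followed by n +'s (n = 1, 2, …).
For term 5, n = 5, so the run lengths are 15, 7, 15, 5.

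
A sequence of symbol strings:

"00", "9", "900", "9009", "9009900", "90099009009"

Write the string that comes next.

Each term (from the third on) is the previous term followed by the one before it: term 3 = 9·00 = 900.
The next term joins 90099009009 and 9009900.

900990090099009900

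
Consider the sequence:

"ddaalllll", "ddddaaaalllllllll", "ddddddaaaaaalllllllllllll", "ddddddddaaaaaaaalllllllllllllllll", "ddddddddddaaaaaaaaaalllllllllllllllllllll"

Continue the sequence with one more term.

Term n consists of 2n d's, followed by 2n a's, followed by 4n+1 l's (n = 1, 2, …).
Setting n = 6 gives 12, 12, 25 characters in each block.

ddddddddddddaaaaaaaaaaaalllllllllllllllllllllllll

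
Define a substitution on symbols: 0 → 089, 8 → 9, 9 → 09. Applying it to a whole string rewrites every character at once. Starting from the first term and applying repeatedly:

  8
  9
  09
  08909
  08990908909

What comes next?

089909090890908990908909

Rewriting each symbol of 08990908909: 0→089, 8→9, 9→09, 9→09, 0→089, 9→09, 0→089, 8→9, 9→09, 0→089, 9→09, which concatenates to 089 9 09 09 089 09 089 9 09 089 09.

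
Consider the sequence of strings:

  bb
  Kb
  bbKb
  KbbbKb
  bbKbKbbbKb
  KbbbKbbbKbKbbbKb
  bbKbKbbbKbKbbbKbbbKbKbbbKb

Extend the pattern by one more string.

From term 3 onward, concatenate the second-to-last term with the last: bb·Kb = bbKb, Kb·bbKb = KbbbKb, …
The next term joins KbbbKbbbKbKbbbKb and bbKbKbbbKbKbbbKbbbKbKbbbKb.

KbbbKbbbKbKbbbKbbbKbKbbbKbKbbbKbbbKbKbbbKb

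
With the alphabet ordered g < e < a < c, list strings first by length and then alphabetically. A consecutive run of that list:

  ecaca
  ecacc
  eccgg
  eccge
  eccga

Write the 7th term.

Continuing the enumeration 2 steps past eccga: eccga → eccgc → (answer).

ecceg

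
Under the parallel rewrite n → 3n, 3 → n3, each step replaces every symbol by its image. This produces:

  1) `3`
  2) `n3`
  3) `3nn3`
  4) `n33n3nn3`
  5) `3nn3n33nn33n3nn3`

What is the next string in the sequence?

n33n3nn33nn3n33n3nn3n33nn33n3nn3

φ(3nn3n33nn33n3nn3) expands symbol-by-symbol to n3 3n 3n n3 3n n3 n3 3n 3n n3 n3 3n n3 3n 3n n3; joining the 16 pieces gives the next term.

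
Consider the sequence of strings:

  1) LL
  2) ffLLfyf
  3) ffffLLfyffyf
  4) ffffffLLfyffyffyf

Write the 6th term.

ffffffffffLLfyffyffyffyffyf

s(k+1) = ff·s(k)·fyf, so each term gains ff as a prefix and fyf as a suffix.
From ffffffLLfyffyffyf, 2 further steps: ffffffLLfyffyffyf → ffffffffLLfyffyffyffyf → (answer).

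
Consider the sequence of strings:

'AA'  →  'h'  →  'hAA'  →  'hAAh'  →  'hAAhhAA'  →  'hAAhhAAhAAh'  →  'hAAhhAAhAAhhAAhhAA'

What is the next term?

This is a Fibonacci-style word recurrence s(k) = s(k−1)·s(k−2): e.g. h·AA = hAA.
The next term joins hAAhhAAhAAhhAAhhAA and hAAhhAAhAAh.

hAAhhAAhAAhhAAhhAAhAAhhAAhAAh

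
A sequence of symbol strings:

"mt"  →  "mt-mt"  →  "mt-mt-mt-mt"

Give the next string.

mt-mt-mt-mt-mt-mt-mt-mt

Each string is two copies of the previous one joined by '-'.
One more doubling of mt-mt-mt-mt gives the answer.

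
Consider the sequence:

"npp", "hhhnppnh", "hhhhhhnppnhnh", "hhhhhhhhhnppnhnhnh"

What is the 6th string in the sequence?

Every step adds hhh to the front and nh to the end of the previous string.
From hhhhhhhhhnppnhnhnh, 2 further steps: hhhhhhhhhnppnhnhnh → hhhhhhhhhhhhnppnhnhnhnh → (answer).

hhhhhhhhhhhhhhhnppnhnhnhnhnh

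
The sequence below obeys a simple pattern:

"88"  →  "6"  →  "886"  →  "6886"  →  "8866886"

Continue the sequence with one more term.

68868866886

From term 3 onward, concatenate the second-to-last term with the last: 88·6 = 886, 6·886 = 6886, …
So term 6 is 6886·8866886.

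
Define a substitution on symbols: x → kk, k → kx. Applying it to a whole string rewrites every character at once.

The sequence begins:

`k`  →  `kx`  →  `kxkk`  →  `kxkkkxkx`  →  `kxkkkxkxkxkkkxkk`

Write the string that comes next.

Rewriting the 16 symbols of kxkkkxkxkxkkkxkk one by one yields kx kk kx kx kx kk kx kk kx kk kx kx kx kk kx kx; concatenated:

kxkkkxkxkxkkkxkkkxkkkxkxkxkkkxkx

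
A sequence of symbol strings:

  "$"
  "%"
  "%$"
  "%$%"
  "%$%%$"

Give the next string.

This is a Fibonacci-style word recurrence s(k) = s(k−1)·s(k−2): e.g. %·$ = %$.
So term 6 is %$%%$·%$%.

%$%%$%$%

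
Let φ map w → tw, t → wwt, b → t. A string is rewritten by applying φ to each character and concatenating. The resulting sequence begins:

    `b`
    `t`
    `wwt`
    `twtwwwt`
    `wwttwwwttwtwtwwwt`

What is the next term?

φ(wwttwwwttwtwtwwwt) expands symbol-by-symbol to tw tw wwt wwt tw tw tw wwt wwt tw wwt tw wwt tw tw tw wwt; joining the 17 pieces gives the next term.

twtwwwtwwttwtwtwwwtwwttwwwttwwwttwtwtwwwt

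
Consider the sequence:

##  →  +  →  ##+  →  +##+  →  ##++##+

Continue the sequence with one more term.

+##+##++##+

From term 3 onward, concatenate the second-to-last term with the last: ##·+ = ##+, +·##+ = +##+, …
So term 6 is +##+·##++##+.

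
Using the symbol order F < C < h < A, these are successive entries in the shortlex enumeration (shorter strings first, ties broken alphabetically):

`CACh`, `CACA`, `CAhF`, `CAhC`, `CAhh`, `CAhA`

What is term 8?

CAAC

Continuing the enumeration 2 steps past CAhA: CAhA → CAAF → (answer).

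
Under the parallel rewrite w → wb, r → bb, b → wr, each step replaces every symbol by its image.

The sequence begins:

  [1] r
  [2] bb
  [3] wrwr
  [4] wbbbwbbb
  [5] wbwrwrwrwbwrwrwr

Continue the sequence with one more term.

wbwrwbbbwbbbwbbbwbwrwbbbwbbbwbbb

Replace each of the 16 characters of wbwrwrwrwbwrwrwr in place — wb wr wb bb wb bb wb bb wb wr wb bb wb bb wb bb — and concatenate.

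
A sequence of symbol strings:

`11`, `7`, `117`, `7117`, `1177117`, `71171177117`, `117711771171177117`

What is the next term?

71171177117117711771171177117

From term 3 onward, concatenate the second-to-last term with the last: 11·7 = 117, 7·117 = 7117, …
So term 8 is 71171177117·117711771171177117.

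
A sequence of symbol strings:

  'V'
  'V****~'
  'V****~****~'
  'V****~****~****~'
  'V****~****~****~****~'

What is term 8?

The strings grow by a fixed suffix ****~ each time.
From V****~****~****~****~, 3 further steps: V****~****~****~****~ → V****~****~****~****~****~ → V****~****~****~****~****~****~ → (answer).

V****~****~****~****~****~****~****~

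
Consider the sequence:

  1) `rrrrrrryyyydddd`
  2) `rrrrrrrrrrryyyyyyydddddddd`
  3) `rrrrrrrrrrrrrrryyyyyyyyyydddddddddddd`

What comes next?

Each string has the form r^{4n+3} y^{3n+1} d^{4n} (n = 1, 2, …).
Setting n = 4 gives 19, 13, 16 characters in each block.

rrrrrrrrrrrrrrrrrrryyyyyyyyyyyyydddddddddddddddd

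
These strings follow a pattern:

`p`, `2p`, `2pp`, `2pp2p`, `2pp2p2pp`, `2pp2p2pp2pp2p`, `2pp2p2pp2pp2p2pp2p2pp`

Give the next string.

Each term (from the third on) is the previous term followed by the one before it: term 3 = 2p·p = 2pp.
Continuing: 2pp2p2pp2pp2p2pp2p2pp · 2pp2p2pp2pp2p gives term 8.

2pp2p2pp2pp2p2pp2p2pp2pp2p2pp2pp2p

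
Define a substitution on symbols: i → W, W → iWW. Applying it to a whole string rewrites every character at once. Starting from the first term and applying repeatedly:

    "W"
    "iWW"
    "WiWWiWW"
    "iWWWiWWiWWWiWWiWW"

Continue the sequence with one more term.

Rewriting the 17 symbols of iWWWiWWiWWWiWWiWW one by one yields W iWW iWW iWW W iWW iWW W iWW iWW iWW W iWW iWW W iWW iWW; concatenated:

WiWWiWWiWWWiWWiWWWiWWiWWiWWWiWWiWWWiWWiWW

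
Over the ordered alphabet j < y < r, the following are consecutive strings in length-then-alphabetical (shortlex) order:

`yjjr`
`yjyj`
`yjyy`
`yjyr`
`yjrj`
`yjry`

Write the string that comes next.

Find the rightmost character of yjry below r, bump it to the next letter, and reset everything to its right to j.

yjrr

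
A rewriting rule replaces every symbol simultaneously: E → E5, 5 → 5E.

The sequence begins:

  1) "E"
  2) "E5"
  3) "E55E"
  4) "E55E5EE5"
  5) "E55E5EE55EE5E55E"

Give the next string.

Replace each of the 16 characters of E55E5EE55EE5E55E in place — E5 5E 5E E5 5E E5 E5 5E 5E E5 E5 5E E5 5E 5E E5 — and concatenate.

E55E5EE55EE5E55E5EE5E55EE55E5EE5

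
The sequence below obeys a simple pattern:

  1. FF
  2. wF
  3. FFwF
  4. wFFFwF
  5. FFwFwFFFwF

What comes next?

wFFFwFFFwFwFFFwF

This is a Fibonacci-style word recurrence s(k) = s(k−2)·s(k−1): e.g. FF·wF = FFwF.
The next term joins wFFFwF and FFwFwFFFwF.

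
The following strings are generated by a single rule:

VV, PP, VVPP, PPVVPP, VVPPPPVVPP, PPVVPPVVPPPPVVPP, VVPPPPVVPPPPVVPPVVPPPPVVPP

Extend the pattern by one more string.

Each term (from the third on) is the two preceding terms concatenated in order: term 3 = VV·PP = VVPP.
So term 8 is PPVVPPVVPPPPVVPP·VVPPPPVVPPPPVVPPVVPPPPVVPP.

PPVVPPVVPPPPVVPPVVPPPPVVPPPPVVPPVVPPPPVVPP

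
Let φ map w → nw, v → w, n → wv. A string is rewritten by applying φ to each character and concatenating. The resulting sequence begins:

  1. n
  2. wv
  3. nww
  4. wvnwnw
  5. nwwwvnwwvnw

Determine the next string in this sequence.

Expanding nwwwvnwwvnw: n→wv, w→nw, w→nw, w→nw, v→w, n→wv, w→nw, w→nw, v→w, n→wv, w→nw. Concatenated: wv nw nw nw w wv nw nw w wv nw.

wvnwnwnwwwvnwnwwwvnw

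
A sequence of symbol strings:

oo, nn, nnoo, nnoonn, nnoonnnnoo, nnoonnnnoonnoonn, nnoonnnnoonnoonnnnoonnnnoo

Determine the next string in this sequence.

nnoonnnnoonnoonnnnoonnnnoonnoonnnnoonnoonn

From term 3 onward, concatenate the last term with the second-to-last: nn·oo = nnoo, nnoo·nn = nnoonn, …
The next term joins nnoonnnnoonnoonnnnoonnnnoo and nnoonnnnoonnoonn.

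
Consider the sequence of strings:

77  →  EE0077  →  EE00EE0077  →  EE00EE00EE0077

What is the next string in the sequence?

Every step adds EE00 at the front: s(k+1) = EE00·s(k).
Applying this once more to EE00EE00EE0077:

EE00EE00EE00EE0077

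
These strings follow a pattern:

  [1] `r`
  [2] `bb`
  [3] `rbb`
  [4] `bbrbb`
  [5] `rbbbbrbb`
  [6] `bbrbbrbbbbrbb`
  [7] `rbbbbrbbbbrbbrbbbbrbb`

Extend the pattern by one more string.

bbrbbrbbbbrbbrbbbbrbbbbrbbrbbbbrbb

Each term (from the third on) is the two preceding terms concatenated in order: term 3 = r·bb = rbb.
Continuing: bbrbbrbbbbrbb · rbbbbrbbbbrbbrbbbbrbb gives term 8.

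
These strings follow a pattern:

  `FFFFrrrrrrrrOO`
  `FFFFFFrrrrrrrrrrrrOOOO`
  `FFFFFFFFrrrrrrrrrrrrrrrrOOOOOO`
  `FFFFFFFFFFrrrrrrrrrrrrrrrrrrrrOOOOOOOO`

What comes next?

Reading off run lengths: F runs 4, 6, 8, 10; r runs 8, 12, 16, 20; O runs 2, 4, 6, 8 — each is linear in n, where the shown terms are n = 2, 3, 4, 5.
For the next term, n = 6, so the run lengths are 12, 24, 10.

FFFFFFFFFFFFrrrrrrrrrrrrrrrrrrrrrrrrOOOOOOOOOO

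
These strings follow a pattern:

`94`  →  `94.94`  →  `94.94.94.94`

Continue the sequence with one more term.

94.94.94.94.94.94.94.94

Each string is two copies of the previous one joined by '.'.
One more doubling of 94.94.94.94 gives the answer.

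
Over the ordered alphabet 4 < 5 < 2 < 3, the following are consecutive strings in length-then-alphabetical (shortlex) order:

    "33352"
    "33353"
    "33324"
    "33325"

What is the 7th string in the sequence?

33334

Continuing the enumeration 3 steps past 33325: 33325 → 33322 → 33323 → (answer).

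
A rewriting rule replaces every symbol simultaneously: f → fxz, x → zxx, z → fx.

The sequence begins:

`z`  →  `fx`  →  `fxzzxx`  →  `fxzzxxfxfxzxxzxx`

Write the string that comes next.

Replace each of the 16 characters of fxzzxxfxfxzxxzxx in place — fxz zxx fx fx zxx zxx fxz zxx fxz zxx fx zxx zxx fx zxx zxx — and concatenate.

fxzzxxfxfxzxxzxxfxzzxxfxzzxxfxzxxzxxfxzxxzxx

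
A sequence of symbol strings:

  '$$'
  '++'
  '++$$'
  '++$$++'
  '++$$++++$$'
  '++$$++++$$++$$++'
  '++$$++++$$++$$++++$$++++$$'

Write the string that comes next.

This is a Fibonacci-style word recurrence s(k) = s(k−1)·s(k−2): e.g. ++·$$ = ++$$.
The next term joins ++$$++++$$++$$++++$$++++$$ and ++$$++++$$++$$++.

++$$++++$$++$$++++$$++++$$++$$++++$$++$$++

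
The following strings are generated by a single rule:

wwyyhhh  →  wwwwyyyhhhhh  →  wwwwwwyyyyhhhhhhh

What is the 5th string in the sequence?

Term n consists of 2n w's, followed by n+1 y's, followed by 2n+1 h's (n = 1, 2, …).
At n = 5 the blocks have lengths 10, 6, 11.

wwwwwwwwwwyyyyyyhhhhhhhhhhh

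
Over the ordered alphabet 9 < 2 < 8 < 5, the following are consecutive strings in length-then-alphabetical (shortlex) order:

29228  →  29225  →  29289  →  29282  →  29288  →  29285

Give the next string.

29259

Treat 29285 as a base-4 numeral over the given alphabet and add one, carrying through any trailing 5's.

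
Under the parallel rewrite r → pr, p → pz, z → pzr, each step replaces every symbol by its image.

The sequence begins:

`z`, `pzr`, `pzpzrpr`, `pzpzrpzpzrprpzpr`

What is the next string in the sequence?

pzpzrpzpzrprpzpzrpzpzrprpzprpzpzrpzpr

Replace each of the 16 characters of pzpzrpzpzrprpzpr in place — pz pzr pz pzr pr pz pzr pz pzr pr pz pr pz pzr pz pr — and concatenate.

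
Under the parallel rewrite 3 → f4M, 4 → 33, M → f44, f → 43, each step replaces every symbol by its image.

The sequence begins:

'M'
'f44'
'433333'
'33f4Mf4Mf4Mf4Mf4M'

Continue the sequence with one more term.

Applying the rule to each of the 17 symbols of 33f4Mf4Mf4Mf4Mf4M gives the pieces f4M f4M 43 33 f44 43 33 f44 43 33 f44 43 33 f44 43 33 f44, which concatenate to the answer.

f4Mf4M4333f444333f444333f444333f444333f44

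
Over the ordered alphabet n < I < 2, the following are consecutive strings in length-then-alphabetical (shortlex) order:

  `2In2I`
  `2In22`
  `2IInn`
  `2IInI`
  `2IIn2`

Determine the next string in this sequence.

2IIIn

Find the rightmost character of 2IIn2 below 2, bump it to the next letter, and reset everything to its right to n.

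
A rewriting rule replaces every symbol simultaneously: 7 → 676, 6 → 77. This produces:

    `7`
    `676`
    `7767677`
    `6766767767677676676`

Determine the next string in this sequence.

77676777767677676676776767767667677676777767677

Applying the rule to each of the 19 symbols of 6766767767677676676 gives the pieces 77 676 77 77 676 77 676 676 77 676 77 676 676 77 676 77 77 676 77, which concatenate to the answer.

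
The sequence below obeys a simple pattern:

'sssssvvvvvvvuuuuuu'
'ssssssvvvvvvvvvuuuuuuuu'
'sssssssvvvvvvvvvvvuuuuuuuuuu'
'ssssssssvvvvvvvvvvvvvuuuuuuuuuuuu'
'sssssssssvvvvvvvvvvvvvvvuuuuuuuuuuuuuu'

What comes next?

Term n consists of n+2 s's, followed by 2n+1 v's, followed by 2n u's, where the shown terms are n = 3, 4, 5, 6, 7.
Setting n = 8 gives 10, 17, 16 characters in each block.

ssssssssssvvvvvvvvvvvvvvvvvuuuuuuuuuuuuuuuu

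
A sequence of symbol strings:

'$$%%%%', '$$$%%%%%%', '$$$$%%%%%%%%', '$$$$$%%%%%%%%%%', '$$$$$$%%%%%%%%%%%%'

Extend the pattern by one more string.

$$$$$$$%%%%%%%%%%%%%%

Each string has the form $^{n} %^{2n}, where the shown terms are n = 2, 3, 4, 5, 6.
For the next term, n = 7, so the run lengths are 7, 14.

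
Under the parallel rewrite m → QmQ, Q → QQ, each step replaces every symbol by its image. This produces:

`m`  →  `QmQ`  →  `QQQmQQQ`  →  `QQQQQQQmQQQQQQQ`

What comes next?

φ(QQQQQQQmQQQQQQQ) expands symbol-by-symbol to QQ QQ QQ QQ QQ QQ QQ QmQ QQ QQ QQ QQ QQ QQ QQ; joining the 15 pieces gives the next term.

QQQQQQQQQQQQQQQmQQQQQQQQQQQQQQQ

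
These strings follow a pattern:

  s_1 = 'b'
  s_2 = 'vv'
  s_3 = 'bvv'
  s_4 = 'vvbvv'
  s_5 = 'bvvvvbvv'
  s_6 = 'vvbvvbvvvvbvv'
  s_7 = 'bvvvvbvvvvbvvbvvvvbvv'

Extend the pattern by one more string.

vvbvvbvvvvbvvbvvvvbvvvvbvvbvvvvbvv

From term 3 onward, concatenate the second-to-last term with the last: b·vv = bvv, vv·bvv = vvbvv, …
Continuing: vvbvvbvvvvbvv · bvvvvbvvvvbvvbvvvvbvv gives term 8.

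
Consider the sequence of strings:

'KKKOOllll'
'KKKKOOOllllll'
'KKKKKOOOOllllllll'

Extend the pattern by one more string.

The n-th term is n+1 K's then n O's then 2n l's, where the shown terms are n = 2, 3, 4.
Setting n = 5 gives 6, 5, 10 characters in each block.

KKKKKKOOOOOllllllllll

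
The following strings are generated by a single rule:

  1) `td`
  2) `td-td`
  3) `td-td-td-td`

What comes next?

Each string is two copies of the previous one joined by '-'.
So the next term is two copies of td-td-td-td with '-' between the halves.

td-td-td-td-td-td-td-td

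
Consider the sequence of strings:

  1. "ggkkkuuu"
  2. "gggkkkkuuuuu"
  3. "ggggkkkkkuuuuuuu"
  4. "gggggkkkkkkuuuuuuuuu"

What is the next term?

Reading off run lengths: g runs 2, 3, 4, 5; k runs 3, 4, 5, 6; u runs 3, 5, 7, 9 — each is linear in n, where the shown terms are n = 2, 3, 4, 5.
Setting n = 6 gives 6, 7, 11 characters in each block.

ggggggkkkkkkkuuuuuuuuuuu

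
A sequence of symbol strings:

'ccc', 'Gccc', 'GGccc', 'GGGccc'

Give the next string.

Every step adds G at the front: s(k+1) = G·s(k).
One more step from GGGccc gives the answer.

GGGGccc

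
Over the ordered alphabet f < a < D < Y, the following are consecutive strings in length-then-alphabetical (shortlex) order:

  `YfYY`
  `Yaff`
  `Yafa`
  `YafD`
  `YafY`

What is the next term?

Yaaf

Treat YafY as a base-4 numeral over the given alphabet and add one, carrying through any trailing Y's.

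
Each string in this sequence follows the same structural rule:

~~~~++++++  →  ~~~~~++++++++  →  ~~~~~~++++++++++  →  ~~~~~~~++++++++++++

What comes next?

Reading off run lengths: ~ runs 4, 5, 6, 7; + runs 6, 8, 10, 12 — each is linear in n, where the shown terms are n = 3, 4, 5, 6.
For the next term, n = 7, so the run lengths are 8, 14.

~~~~~~~~++++++++++++++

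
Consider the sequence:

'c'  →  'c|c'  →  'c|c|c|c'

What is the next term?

Every step duplicates the string with '|' between the halves.
So the next term is two copies of c|c|c|c with '|' between the halves.

c|c|c|c|c|c|c|c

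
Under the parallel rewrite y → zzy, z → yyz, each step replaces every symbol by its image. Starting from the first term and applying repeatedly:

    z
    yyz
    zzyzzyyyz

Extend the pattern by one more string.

yyzyyzzzyyyzyyzzzyzzyzzyyyz

Expanding zzyzzyyyz: z→yyz, z→yyz, y→zzy, z→yyz, z→yyz, y→zzy, y→zzy, y→zzy, z→yyz. Concatenated: yyz yyz zzy yyz yyz zzy zzy zzy yyz.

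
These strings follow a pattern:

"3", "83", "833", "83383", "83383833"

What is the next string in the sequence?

8338383383383

Each term (from the third on) is the previous term followed by the one before it: term 3 = 83·3 = 833.
So term 6 is 83383833·83383.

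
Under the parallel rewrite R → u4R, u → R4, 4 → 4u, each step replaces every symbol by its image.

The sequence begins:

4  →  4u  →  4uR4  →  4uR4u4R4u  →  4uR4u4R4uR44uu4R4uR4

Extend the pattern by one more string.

Rewriting the 20 symbols of 4uR4u4R4uR44uu4R4uR4 one by one yields 4u R4 u4R 4u R4 4u u4R 4u R4 u4R 4u 4u R4 R4 4u u4R 4u R4 u4R 4u; concatenated:

4uR4u4R4uR44uu4R4uR4u4R4u4uR4R44uu4R4uR4u4R4u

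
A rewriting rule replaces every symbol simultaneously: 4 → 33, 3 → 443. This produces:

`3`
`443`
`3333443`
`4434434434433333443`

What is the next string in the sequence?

Rewriting the 19 symbols of 4434434434433333443 one by one yields 33 33 443 33 33 443 33 33 443 33 33 443 443 443 443 443 33 33 443; concatenated:

33334433333443333344333334434434434434433333443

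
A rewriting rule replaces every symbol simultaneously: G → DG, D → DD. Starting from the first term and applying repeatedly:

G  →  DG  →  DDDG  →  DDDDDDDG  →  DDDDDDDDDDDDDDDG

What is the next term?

φ(DDDDDDDDDDDDDDDG) expands symbol-by-symbol to DD DD DD DD DD DD DD DD DD DD DD DD DD DD DD DG; joining the 16 pieces gives the next term.

DDDDDDDDDDDDDDDDDDDDDDDDDDDDDDDG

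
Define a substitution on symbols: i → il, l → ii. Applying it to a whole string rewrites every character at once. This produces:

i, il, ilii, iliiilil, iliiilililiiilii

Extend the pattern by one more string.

Rewriting the 16 symbols of iliiilililiiilii one by one yields il ii il il il ii il ii il ii il il il ii il il; concatenated:

iliiilililiiiliiiliiilililiiilil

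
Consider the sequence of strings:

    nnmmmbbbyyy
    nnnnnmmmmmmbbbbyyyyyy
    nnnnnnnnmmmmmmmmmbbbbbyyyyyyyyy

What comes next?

nnnnnnnnnnnmmmmmmmmmmmmbbbbbbyyyyyyyyyyyy

Term n consists of 3n-1 n's, followed by 3n m's, followed by n+2 b's, followed by 3n y's (n = 1, 2, …).
For the next term, n = 4, so the run lengths are 11, 12, 6, 12.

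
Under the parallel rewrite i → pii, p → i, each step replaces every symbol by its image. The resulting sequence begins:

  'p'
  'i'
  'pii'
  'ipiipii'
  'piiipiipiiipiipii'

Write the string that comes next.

φ(piiipiipiiipiipii) expands symbol-by-symbol to i pii pii pii i pii pii i pii pii pii i pii pii i pii pii; joining the 17 pieces gives the next term.

ipiipiipiiipiipiiipiipiipiiipiipiiipiipii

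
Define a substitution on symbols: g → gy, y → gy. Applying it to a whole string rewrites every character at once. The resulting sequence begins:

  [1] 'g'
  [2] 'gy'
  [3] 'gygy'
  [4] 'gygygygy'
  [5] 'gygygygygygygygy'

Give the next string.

Replace each of the 16 characters of gygygygygygygygy in place — gy gy gy gy gy gy gy gy gy gy gy gy gy gy gy gy — and concatenate.

gygygygygygygygygygygygygygygygy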